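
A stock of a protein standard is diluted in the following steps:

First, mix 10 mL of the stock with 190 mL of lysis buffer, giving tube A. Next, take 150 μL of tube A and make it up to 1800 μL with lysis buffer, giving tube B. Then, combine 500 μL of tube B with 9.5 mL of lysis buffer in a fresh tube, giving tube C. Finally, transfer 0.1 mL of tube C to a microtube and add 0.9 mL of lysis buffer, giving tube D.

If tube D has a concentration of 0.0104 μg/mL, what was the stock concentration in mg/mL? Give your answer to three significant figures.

Step 1: 10 mL + 190 mL = 200 mL total → factor 200/10 = 20
Step 2: 150 μL brought to 1800 μL → factor 1800/150 = 12
Step 3: 500 μL + 9.5 mL = 10000 μL total → factor 10000/500 = 20
Step 4: 0.1 mL + 0.9 mL = 1 mL total → factor 1/0.1 = 10
Overall dilution factor = 20 × 12 × 20 × 10 = 48000
Stock = 0.0104 μg/mL × 48000 = 499.2 μg/mL = 0.499 mg/mL

0.499 mg/mL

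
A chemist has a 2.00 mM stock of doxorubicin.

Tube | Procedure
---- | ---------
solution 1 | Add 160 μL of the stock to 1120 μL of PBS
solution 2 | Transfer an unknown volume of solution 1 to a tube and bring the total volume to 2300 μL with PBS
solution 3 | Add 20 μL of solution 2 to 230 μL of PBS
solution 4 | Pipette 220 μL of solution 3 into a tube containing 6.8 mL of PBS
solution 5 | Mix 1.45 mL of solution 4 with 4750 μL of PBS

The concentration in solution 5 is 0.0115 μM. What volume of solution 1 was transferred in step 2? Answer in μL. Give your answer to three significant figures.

180 μL

Step 1: 160 μL + 1120 μL = 1280 μL total → factor 1280/160 = 8
Step 2: v brought to 2300 μL → factor = 2300 μL/v
Step 3: 20 μL + 230 μL = 250 μL total → factor 250/20 = 12.5
Step 4: 220 μL + 6.8 mL = 7020 μL total → factor 7020/220 = 31.909
Step 5: 1.45 mL + 4750 μL = 6.2 mL total → factor 6.2/1.45 = 4.2759
Product of known-step factors = 13644
Overall factor = 2.00 mM / (0.0115 μM) = 1.7391 × 10^5
Step-2 factor = 1.7391 × 10^5 / 13644 = 12.747
v = 2300 μL / 12.747 = 180 μL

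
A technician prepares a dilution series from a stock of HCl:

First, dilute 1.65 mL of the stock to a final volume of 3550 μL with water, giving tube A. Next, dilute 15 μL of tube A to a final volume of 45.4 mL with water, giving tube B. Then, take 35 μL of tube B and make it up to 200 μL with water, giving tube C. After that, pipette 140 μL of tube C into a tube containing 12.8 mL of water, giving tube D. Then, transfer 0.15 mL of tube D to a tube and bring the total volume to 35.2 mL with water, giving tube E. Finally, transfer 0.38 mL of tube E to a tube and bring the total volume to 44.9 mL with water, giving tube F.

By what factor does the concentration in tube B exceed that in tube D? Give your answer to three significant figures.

528

Step 1: 1.65 mL brought to 3550 μL → factor 3.55/1.65 = 2.1515
Step 2: 15 μL brought to 45.4 mL → factor 45400/15 = 3026.7
Step 3: 35 μL brought to 200 μL → factor 200/35 = 5.7143
Step 4: 140 μL + 12.8 mL = 12940 μL total → factor 12940/140 = 92.429
Dilution factor to tube B = 6511.9; to tube D = 3.4394 × 10^6
[tube B]/[tube D] = (factor to tube D)/(factor to tube B) = 3.4394 × 10^6/6511.9 = 528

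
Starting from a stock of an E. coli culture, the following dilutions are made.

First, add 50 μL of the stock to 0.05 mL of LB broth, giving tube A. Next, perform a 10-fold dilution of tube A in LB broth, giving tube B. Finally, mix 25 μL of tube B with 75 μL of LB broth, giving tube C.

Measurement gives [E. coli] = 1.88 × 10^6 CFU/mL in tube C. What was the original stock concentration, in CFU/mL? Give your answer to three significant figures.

Step 1: 50 μL + 0.05 mL = 100 μL total → factor 100/50 = 2
Step 2: 10-fold → factor 10
Step 3: 25 μL + 75 μL = 100 μL total → factor 100/25 = 4
Overall dilution factor = 2 × 10 × 4 = 80
Stock = 1.88 × 10^6 CFU/mL × 80 = 1.50 × 10^8 CFU/mL

1.50 × 10^8 CFU/mL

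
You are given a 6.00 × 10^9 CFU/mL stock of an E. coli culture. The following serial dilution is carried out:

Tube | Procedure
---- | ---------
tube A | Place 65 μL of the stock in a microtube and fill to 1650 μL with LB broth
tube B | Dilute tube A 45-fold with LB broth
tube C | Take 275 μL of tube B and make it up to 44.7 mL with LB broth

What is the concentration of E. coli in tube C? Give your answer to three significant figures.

Step 1: 65 μL brought to 1650 μL → factor 1650/65 = 25.385
Step 2: 45-fold → factor 45
Step 3: 275 μL brought to 44.7 mL → factor 44700/275 = 162.55
Overall dilution factor = 25.385 × 45 × 162.55 = 1.8568 × 10^5
Final = 6.00 × 10^9 CFU/mL / 1.8568 × 10^5 = 3.23 × 10^4 CFU/mL

3.23 × 10^4 CFU/mL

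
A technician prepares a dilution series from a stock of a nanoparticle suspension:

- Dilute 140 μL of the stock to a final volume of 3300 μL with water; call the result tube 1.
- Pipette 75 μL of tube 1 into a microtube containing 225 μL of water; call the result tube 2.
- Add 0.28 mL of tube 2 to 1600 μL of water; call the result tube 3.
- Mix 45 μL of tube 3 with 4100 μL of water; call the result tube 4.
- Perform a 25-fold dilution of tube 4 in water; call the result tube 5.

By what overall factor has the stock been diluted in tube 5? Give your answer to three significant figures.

1.46 × 10^6

Step 1: 140 μL brought to 3300 μL → factor 3300/140 = 23.571
Step 2: 75 μL + 225 μL = 300 μL total → factor 300/75 = 4
Step 3: 0.28 mL + 1600 μL = 1.88 mL total → factor 1.88/0.28 = 6.7143
Step 4: 45 μL + 4100 μL = 4145 μL total → factor 4145/45 = 92.111
Step 5: 25-fold → factor 25
Overall dilution factor = 23.571 × 4 × 6.7143 × 92.111 × 25 = 1.4578 × 10^6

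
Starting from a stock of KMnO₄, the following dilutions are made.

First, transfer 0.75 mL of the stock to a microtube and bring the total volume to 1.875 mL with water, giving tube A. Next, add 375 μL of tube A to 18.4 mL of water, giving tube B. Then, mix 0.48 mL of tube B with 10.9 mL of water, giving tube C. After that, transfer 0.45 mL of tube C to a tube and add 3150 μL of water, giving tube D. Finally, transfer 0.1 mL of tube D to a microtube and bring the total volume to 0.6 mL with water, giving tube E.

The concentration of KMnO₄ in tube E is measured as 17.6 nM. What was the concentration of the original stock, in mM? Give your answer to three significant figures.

Step 1: 0.75 mL brought to 1.875 mL → factor 1.875/0.75 = 2.5
Step 2: 375 μL + 18.4 mL = 18775 μL total → factor 18775/375 = 50.067
Step 3: 0.48 mL + 10.9 mL = 11.38 mL total → factor 11.38/0.48 = 23.708
Step 4: 0.45 mL + 3150 μL = 3.6 mL total → factor 3.6/0.45 = 8
Step 5: 0.1 mL brought to 0.6 mL → factor 0.6/0.1 = 6
Overall dilution factor = 2.5 × 50.067 × 23.708 × 8 × 6 = 1.4244 × 10^5
Stock = 17.6 nM × 1.4244 × 10^5 = 2.507 × 10^6 nM = 2.51 mM

2.51 mM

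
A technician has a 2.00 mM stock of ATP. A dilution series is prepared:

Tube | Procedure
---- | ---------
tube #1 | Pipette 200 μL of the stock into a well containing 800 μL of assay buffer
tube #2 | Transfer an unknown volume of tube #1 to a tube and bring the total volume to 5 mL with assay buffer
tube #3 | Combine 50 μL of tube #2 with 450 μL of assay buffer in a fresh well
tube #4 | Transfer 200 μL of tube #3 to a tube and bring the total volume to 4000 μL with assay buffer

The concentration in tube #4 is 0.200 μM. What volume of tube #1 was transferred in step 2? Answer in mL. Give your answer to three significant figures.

Step 1: 200 μL + 800 μL = 1000 μL total → factor 1000/200 = 5
Step 2: v brought to 5 mL → factor = 5 mL/v
Step 3: 50 μL + 450 μL = 500 μL total → factor 500/50 = 10
Step 4: 200 μL brought to 4000 μL → factor 4000/200 = 20
Product of known-step factors = 1000
Overall factor = 2.00 mM / (0.200 μM) = 10000
Step-2 factor = 10000 / 1000 = 10
v = 5 mL / 10 = 0.500 mL

0.500 mL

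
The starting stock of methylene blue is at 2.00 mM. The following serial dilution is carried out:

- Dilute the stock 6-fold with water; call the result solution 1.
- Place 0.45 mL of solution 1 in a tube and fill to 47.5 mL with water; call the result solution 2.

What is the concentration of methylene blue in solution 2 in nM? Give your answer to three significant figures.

3.16 × 10^3 nM

Step 1: 6-fold → factor 6
Step 2: 0.45 mL brought to 47.5 mL → factor 47.5/0.45 = 105.56
Overall dilution factor = 6 × 105.56 = 633.33
Final = 2.00 mM / 633.33 = 0.003158 mM = 3.16 × 10^3 nM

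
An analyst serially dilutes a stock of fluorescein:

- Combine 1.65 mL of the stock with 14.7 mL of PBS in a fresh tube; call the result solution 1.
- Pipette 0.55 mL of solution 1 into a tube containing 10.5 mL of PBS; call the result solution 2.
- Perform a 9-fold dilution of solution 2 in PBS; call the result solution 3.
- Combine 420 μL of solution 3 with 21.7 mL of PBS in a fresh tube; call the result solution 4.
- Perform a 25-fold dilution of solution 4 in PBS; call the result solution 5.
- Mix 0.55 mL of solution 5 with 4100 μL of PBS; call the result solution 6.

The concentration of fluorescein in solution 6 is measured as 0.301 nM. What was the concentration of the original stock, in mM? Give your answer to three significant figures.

6.00 mM

Step 1: 1.65 mL + 14.7 mL = 16.35 mL total → factor 16.35/1.65 = 9.9091
Step 2: 0.55 mL + 10.5 mL = 11.05 mL total → factor 11.05/0.55 = 20.091
Step 3: 9-fold → factor 9
Step 4: 420 μL + 21.7 mL = 22120 μL total → factor 22120/420 = 52.667
Step 5: 25-fold → factor 25
Step 6: 0.55 mL + 4100 μL = 4.65 mL total → factor 4.65/0.55 = 8.4545
Overall dilution factor = 9.9091 × 20.091 × 9 × 52.667 × 25 × 8.4545 = 1.9945 × 10^7
Stock = 0.301 nM × 1.9945 × 10^7 = 6.004 × 10^6 nM = 6.00 mM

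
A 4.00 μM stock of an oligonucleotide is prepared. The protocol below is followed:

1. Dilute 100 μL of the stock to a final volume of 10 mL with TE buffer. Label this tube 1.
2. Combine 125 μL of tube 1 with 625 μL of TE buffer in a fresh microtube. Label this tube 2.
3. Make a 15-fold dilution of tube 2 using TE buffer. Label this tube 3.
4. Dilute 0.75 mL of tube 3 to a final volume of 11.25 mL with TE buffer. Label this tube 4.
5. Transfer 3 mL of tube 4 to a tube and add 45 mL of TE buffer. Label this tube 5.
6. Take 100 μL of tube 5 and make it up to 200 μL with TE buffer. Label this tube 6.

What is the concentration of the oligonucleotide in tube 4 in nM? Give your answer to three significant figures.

0.0296 nM

Step 1: 100 μL brought to 10 mL → factor 10000/100 = 100
Step 2: 125 μL + 625 μL = 750 μL total → factor 750/125 = 6
Step 3: 15-fold → factor 15
Step 4: 0.75 mL brought to 11.25 mL → factor 11.25/0.75 = 15
Dilution factor through tube 4 = 100 × 6 × 15 × 15 = 1.35 × 10^5
[tube 4] = 4.00 μM / 1.35 × 10^5 = 2.963 × 10^-5 μM = 0.0296 nM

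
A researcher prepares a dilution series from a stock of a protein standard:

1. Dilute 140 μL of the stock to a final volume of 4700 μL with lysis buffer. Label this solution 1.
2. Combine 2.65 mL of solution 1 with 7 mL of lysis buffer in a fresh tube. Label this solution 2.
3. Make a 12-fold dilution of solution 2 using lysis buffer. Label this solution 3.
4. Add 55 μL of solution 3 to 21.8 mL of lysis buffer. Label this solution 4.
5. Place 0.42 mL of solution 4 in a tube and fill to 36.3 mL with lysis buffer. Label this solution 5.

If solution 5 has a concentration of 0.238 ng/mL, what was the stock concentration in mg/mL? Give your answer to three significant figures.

12.0 mg/mL

Step 1: 140 μL brought to 4700 μL → factor 4700/140 = 33.571
Step 2: 2.65 mL + 7 mL = 9.65 mL total → factor 9.65/2.65 = 3.6415
Step 3: 12-fold → factor 12
Step 4: 55 μL + 21.8 mL = 21855 μL total → factor 21855/55 = 397.36
Step 5: 0.42 mL brought to 36.3 mL → factor 36.3/0.42 = 86.429
Overall dilution factor = 33.571 × 3.6415 × 12 × 397.36 × 86.429 = 5.0382 × 10^7
Stock = 0.238 ng/mL × 5.0382 × 10^7 = 1.199 × 10^7 ng/mL = 12.0 mg/mL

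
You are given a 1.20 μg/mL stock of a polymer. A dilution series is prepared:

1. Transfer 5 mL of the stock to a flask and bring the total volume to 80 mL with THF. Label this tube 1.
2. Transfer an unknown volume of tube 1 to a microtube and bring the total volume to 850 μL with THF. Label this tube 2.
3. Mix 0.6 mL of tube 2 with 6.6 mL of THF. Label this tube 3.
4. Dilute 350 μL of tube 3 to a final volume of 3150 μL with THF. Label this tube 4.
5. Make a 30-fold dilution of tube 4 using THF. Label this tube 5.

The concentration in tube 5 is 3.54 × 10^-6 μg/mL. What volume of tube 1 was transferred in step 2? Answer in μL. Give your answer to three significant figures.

Step 1: 5 mL brought to 80 mL → factor 80/5 = 16
Step 2: v brought to 850 μL → factor = 850 μL/v
Step 3: 0.6 mL + 6.6 mL = 7.2 mL total → factor 7.2/0.6 = 12
Step 4: 350 μL brought to 3150 μL → factor 3150/350 = 9
Step 5: 30-fold → factor 30
Product of known-step factors = 51840
Overall factor = 1.20 μg/mL / (3.54 × 10^-6 μg/mL) = 3.3898 × 10^5
Step-2 factor = 3.3898 × 10^5 / 51840 = 6.539
v = 850 μL / 6.539 = 130 μL

130 μL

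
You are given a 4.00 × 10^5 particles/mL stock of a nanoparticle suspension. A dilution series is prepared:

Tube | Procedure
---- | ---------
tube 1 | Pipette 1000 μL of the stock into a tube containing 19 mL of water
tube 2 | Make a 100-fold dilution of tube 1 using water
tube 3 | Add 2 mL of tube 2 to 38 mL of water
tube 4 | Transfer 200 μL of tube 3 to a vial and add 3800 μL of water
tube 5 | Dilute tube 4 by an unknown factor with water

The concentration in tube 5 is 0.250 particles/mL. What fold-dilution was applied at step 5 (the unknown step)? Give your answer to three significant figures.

Step 1: 1000 μL + 19 mL = 20000 μL total → factor 20000/1000 = 20
Step 2: 100-fold → factor 100
Step 3: 2 mL + 38 mL = 40 mL total → factor 40/2 = 20
Step 4: 200 μL + 3800 μL = 4000 μL total → factor 4000/200 = 20
Step 5: unknown factor x
Product of known-step factors = 8 × 10^5
Overall factor = 4.00 × 10^5 particles/mL / (0.250 particles/mL) = 1.6 × 10^6
x = 1.6 × 10^6 / 8 × 10^5 = 2.00

2.00-fold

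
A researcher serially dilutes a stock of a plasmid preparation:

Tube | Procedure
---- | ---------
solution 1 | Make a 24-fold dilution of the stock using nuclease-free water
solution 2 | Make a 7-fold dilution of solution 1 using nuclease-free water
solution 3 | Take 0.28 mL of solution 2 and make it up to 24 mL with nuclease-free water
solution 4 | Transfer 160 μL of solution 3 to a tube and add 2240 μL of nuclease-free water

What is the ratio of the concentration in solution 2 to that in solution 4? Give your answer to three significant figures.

Step 1: 24-fold → factor 24
Step 2: 7-fold → factor 7
Step 3: 0.28 mL brought to 24 mL → factor 24/0.28 = 85.714
Step 4: 160 μL + 2240 μL = 2400 μL total → factor 2400/160 = 15
Dilution factor to solution 2 = 168; to solution 4 = 2.16 × 10^5
[solution 2]/[solution 4] = (factor to solution 4)/(factor to solution 2) = 2.16 × 10^5/168 = 1.29 × 10^3

1.29 × 10^3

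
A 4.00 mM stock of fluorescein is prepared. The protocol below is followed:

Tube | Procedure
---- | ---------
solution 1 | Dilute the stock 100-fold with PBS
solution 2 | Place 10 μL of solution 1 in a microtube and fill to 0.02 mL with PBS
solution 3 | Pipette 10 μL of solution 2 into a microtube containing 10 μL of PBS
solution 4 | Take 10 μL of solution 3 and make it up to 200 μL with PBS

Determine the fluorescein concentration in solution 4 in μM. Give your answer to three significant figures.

0.500 μM

Step 1: 100-fold → factor 100
Step 2: 10 μL brought to 0.02 mL → factor 20/10 = 2
Step 3: 10 μL + 10 μL = 20 μL total → factor 20/10 = 2
Step 4: 10 μL brought to 200 μL → factor 200/10 = 20
Overall dilution factor = 100 × 2 × 2 × 20 = 8000
Final = 4.00 mM / 8000 = 0.0005000 mM = 0.500 μM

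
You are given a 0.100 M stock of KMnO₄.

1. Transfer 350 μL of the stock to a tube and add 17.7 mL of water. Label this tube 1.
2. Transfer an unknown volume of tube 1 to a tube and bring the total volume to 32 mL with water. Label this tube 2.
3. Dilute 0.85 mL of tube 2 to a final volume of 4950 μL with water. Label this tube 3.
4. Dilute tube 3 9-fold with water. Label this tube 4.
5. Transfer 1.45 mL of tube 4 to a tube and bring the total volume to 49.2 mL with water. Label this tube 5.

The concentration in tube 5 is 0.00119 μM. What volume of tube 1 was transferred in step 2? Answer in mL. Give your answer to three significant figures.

Step 1: 350 μL + 17.7 mL = 18050 μL total → factor 18050/350 = 51.571
Step 2: v brought to 32 mL → factor = 32 mL/v
Step 3: 0.85 mL brought to 4950 μL → factor 4.95/0.85 = 5.8235
Step 4: 9-fold → factor 9
Step 5: 1.45 mL brought to 49.2 mL → factor 49.2/1.45 = 33.931
Product of known-step factors = 91714
Overall factor = 0.100 M / (0.00119 μM) = 8.4034 × 10^7
Step-2 factor = 8.4034 × 10^7 / 91714 = 916.26
v = 32 mL / 916.26 = 0.0349 mL

0.0349 mL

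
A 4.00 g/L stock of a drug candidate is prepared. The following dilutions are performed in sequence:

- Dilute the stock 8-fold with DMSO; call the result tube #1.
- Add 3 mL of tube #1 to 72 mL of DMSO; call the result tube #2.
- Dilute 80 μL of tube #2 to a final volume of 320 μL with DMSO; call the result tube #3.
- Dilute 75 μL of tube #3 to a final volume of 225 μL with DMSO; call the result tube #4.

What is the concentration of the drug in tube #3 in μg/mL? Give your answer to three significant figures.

Step 1: 8-fold → factor 8
Step 2: 3 mL + 72 mL = 75 mL total → factor 75/3 = 25
Step 3: 80 μL brought to 320 μL → factor 320/80 = 4
Dilution factor through tube #3 = 8 × 25 × 4 = 800
[tube #3] = 4.00 g/L / 800 = 0.005000 g/L = 5.00 μg/mL

5.00 μg/mL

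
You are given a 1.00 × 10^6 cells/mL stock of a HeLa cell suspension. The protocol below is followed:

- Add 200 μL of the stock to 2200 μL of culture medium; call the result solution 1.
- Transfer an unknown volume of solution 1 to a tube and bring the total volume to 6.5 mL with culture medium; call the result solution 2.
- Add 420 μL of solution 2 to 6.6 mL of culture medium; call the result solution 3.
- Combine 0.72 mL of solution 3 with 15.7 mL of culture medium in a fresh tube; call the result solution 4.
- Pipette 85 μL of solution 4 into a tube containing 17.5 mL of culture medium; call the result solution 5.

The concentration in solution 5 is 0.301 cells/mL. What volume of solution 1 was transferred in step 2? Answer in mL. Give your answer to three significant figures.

1.85 mL

Step 1: 200 μL + 2200 μL = 2400 μL total → factor 2400/200 = 12
Step 2: v brought to 6.5 mL → factor = 6.5 mL/v
Step 3: 420 μL + 6.6 mL = 7020 μL total → factor 7020/420 = 16.714
Step 4: 0.72 mL + 15.7 mL = 16.42 mL total → factor 16.42/0.72 = 22.806
Step 5: 85 μL + 17.5 mL = 17585 μL total → factor 17585/85 = 206.88
Product of known-step factors = 9.4631 × 10^5
Overall factor = 1.00 × 10^6 cells/mL / (0.301 cells/mL) = 3.3223 × 10^6
Step-2 factor = 3.3223 × 10^6 / 9.4631 × 10^5 = 3.5108
v = 6.5 mL / 3.5108 = 1.85 mL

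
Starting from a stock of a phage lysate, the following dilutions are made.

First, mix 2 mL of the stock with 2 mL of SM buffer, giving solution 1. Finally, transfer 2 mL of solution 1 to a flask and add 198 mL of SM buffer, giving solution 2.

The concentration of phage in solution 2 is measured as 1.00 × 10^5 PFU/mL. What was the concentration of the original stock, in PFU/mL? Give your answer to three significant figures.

Step 1: 2 mL + 2 mL = 4 mL total → factor 4/2 = 2
Step 2: 2 mL + 198 mL = 200 mL total → factor 200/2 = 100
Overall dilution factor = 2 × 100 = 200
Stock = 1.00 × 10^5 PFU/mL × 200 = 2.00 × 10^7 PFU/mL

2.00 × 10^7 PFU/mL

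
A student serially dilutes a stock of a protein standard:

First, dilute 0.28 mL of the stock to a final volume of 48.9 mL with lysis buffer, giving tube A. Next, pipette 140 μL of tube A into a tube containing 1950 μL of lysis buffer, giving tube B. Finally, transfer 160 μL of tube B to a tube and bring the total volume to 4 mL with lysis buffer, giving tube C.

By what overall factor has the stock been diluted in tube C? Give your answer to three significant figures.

6.52 × 10^4

Step 1: 0.28 mL brought to 48.9 mL → factor 48.9/0.28 = 174.64
Step 2: 140 μL + 1950 μL = 2090 μL total → factor 2090/140 = 14.929
Step 3: 160 μL brought to 4 mL → factor 4000/160 = 25
Overall dilution factor = 174.64 × 14.929 × 25 = 65179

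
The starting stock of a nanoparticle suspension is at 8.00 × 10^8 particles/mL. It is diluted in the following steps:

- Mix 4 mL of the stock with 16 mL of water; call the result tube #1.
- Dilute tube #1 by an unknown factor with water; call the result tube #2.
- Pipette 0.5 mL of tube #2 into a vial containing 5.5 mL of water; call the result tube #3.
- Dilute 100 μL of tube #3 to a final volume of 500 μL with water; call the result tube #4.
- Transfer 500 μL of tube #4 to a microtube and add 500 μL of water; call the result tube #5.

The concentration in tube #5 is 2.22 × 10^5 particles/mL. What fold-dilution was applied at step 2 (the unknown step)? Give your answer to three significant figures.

Step 1: 4 mL + 16 mL = 20 mL total → factor 20/4 = 5
Step 2: unknown factor x
Step 3: 0.5 mL + 5.5 mL = 6 mL total → factor 6/0.5 = 12
Step 4: 100 μL brought to 500 μL → factor 500/100 = 5
Step 5: 500 μL + 500 μL = 1000 μL total → factor 1000/500 = 2
Product of known-step factors = 600
Overall factor = 8.00 × 10^8 particles/mL / (2.22 × 10^5 particles/mL) = 3603.6
x = 3603.6 / 600 = 6.01

6.01-fold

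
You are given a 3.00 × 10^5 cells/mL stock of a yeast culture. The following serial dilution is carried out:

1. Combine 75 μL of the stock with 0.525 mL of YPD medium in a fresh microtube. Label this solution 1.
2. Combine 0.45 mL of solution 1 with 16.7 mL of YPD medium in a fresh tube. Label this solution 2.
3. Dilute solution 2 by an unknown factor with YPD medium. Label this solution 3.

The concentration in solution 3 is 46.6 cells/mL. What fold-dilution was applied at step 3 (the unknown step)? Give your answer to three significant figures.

21.1-fold

Step 1: 75 μL + 0.525 mL = 600 μL total → factor 600/75 = 8
Step 2: 0.45 mL + 16.7 mL = 17.15 mL total → factor 17.15/0.45 = 38.111
Step 3: unknown factor x
Product of known-step factors = 304.89
Overall factor = 3.00 × 10^5 cells/mL / (46.6 cells/mL) = 6437.8
x = 6437.8 / 304.89 = 21.1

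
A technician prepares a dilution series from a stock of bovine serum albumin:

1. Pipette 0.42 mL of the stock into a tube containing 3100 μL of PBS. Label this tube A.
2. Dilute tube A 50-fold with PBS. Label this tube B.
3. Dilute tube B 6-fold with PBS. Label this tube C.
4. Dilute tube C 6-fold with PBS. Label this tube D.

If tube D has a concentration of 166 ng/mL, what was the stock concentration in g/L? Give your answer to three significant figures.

2.50 g/L

Step 1: 0.42 mL + 3100 μL = 3.52 mL total → factor 3.52/0.42 = 8.381
Step 2: 50-fold → factor 50
Step 3: 6-fold → factor 6
Step 4: 6-fold → factor 6
Overall dilution factor = 8.381 × 50 × 6 × 6 = 15086
Stock = 166 ng/mL × 15086 = 2.504 × 10^6 ng/mL = 2.50 g/L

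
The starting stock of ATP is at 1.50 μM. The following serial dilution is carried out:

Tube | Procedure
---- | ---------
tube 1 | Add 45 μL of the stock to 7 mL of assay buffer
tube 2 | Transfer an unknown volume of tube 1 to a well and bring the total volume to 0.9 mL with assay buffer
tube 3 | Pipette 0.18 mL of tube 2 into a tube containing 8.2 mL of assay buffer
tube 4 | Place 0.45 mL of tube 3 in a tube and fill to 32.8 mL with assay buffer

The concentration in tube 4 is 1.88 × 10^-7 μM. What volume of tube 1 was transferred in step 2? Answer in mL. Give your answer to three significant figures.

0.0599 mL

Step 1: 45 μL + 7 mL = 7045 μL total → factor 7045/45 = 156.56
Step 2: v brought to 0.9 mL → factor = 0.9 mL/v
Step 3: 0.18 mL + 8.2 mL = 8.38 mL total → factor 8.38/0.18 = 46.556
Step 4: 0.45 mL brought to 32.8 mL → factor 32.8/0.45 = 72.889
Product of known-step factors = 5.3125 × 10^5
Overall factor = 1.50 μM / (1.88 × 10^-7 μM) = 7.9787 × 10^6
Step-2 factor = 7.9787 × 10^6 / 5.3125 × 10^5 = 15.019
v = 0.9 mL / 15.019 = 0.0599 mL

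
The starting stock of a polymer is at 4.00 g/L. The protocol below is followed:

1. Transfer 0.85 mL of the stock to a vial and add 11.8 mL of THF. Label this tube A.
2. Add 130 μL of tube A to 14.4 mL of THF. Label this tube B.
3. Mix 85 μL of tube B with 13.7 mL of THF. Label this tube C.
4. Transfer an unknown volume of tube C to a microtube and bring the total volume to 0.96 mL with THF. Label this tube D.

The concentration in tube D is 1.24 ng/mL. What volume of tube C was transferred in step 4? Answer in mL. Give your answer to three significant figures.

0.0803 mL

Step 1: 0.85 mL + 11.8 mL = 12.65 mL total → factor 12.65/0.85 = 14.882
Step 2: 130 μL + 14.4 mL = 14530 μL total → factor 14530/130 = 111.77
Step 3: 85 μL + 13.7 mL = 13785 μL total → factor 13785/85 = 162.18
Step 4: v brought to 0.96 mL → factor = 0.96 mL/v
Product of known-step factors = 2.6976 × 10^5
Overall factor = 4.00 g/L / (1.24 ng/mL) = 3.2258 × 10^6
Step-4 factor = 3.2258 × 10^6 / 2.6976 × 10^5 = 11.958
v = 0.96 mL / 11.958 = 0.0803 mL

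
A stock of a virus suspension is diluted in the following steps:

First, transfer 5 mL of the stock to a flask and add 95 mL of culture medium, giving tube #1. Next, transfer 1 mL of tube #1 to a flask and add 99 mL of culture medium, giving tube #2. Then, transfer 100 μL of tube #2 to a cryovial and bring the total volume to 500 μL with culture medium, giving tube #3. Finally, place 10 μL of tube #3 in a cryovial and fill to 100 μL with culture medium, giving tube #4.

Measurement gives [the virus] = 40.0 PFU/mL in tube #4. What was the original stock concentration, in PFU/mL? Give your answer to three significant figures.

Step 1: 5 mL + 95 mL = 100 mL total → factor 100/5 = 20
Step 2: 1 mL + 99 mL = 100 mL total → factor 100/1 = 100
Step 3: 100 μL brought to 500 μL → factor 500/100 = 5
Step 4: 10 μL brought to 100 μL → factor 100/10 = 10
Overall dilution factor = 20 × 100 × 5 × 10 = 1 × 10^5
Stock = 40.0 PFU/mL × 1 × 10^5 = 4.00 × 10^6 PFU/mL

4.00 × 10^6 PFU/mL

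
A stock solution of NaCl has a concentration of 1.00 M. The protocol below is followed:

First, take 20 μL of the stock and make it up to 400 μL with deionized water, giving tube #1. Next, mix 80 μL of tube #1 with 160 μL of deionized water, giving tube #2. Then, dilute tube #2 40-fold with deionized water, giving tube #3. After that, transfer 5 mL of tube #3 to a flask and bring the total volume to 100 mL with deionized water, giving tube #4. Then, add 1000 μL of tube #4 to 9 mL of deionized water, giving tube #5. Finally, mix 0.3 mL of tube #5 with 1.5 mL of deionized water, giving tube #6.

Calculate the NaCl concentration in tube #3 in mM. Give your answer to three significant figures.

0.417 mM

Step 1: 20 μL brought to 400 μL → factor 400/20 = 20
Step 2: 80 μL + 160 μL = 240 μL total → factor 240/80 = 3
Step 3: 40-fold → factor 40
Dilution factor through tube #3 = 20 × 3 × 40 = 2400
[tube #3] = 1.00 M / 2400 = 0.0004167 M = 0.417 mM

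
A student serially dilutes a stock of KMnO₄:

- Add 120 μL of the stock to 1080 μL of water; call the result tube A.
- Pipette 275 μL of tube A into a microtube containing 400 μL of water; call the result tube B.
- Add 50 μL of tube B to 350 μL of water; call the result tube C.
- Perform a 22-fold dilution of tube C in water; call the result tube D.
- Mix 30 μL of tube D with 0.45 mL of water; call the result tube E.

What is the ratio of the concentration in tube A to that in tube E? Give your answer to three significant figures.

6.91 × 10^3

Step 1: 120 μL + 1080 μL = 1200 μL total → factor 1200/120 = 10
Step 2: 275 μL + 400 μL = 675 μL total → factor 675/275 = 2.4545
Step 3: 50 μL + 350 μL = 400 μL total → factor 400/50 = 8
Step 4: 22-fold → factor 22
Step 5: 30 μL + 0.45 mL = 480 μL total → factor 480/30 = 16
Dilution factor to tube A = 10; to tube E = 69120
[tube A]/[tube E] = (factor to tube E)/(factor to tube A) = 69120/10 = 6.91 × 10^3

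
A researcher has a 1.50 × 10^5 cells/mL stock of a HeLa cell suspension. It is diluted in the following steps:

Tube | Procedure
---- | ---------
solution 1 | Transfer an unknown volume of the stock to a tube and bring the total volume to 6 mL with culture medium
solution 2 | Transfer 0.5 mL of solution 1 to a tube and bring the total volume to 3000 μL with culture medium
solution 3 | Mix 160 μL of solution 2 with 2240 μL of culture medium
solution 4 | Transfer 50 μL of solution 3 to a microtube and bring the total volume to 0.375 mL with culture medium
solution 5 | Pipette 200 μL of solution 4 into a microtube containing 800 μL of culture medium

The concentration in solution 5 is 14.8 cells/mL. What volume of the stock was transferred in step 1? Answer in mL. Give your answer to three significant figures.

Step 1: v brought to 6 mL → factor = 6 mL/v
Step 2: 0.5 mL brought to 3000 μL → factor 3/0.5 = 6
Step 3: 160 μL + 2240 μL = 2400 μL total → factor 2400/160 = 15
Step 4: 50 μL brought to 0.375 mL → factor 375/50 = 7.5
Step 5: 200 μL + 800 μL = 1000 μL total → factor 1000/200 = 5
Product of known-step factors = 3375
Overall factor = 1.50 × 10^5 cells/mL / (14.8 cells/mL) = 10135
Step-1 factor = 10135 / 3375 = 3.003
v = 6 mL / 3.003 = 2.00 mL

2.00 mL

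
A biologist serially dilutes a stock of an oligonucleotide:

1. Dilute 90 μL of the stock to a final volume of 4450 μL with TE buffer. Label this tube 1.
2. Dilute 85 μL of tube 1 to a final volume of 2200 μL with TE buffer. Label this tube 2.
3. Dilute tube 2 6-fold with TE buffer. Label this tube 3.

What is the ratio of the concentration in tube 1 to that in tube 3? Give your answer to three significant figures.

Step 1: 90 μL brought to 4450 μL → factor 4450/90 = 49.444
Step 2: 85 μL brought to 2200 μL → factor 2200/85 = 25.882
Step 3: 6-fold → factor 6
Dilution factor to tube 1 = 49.444; to tube 3 = 7678.4
[tube 1]/[tube 3] = (factor to tube 3)/(factor to tube 1) = 7678.4/49.444 = 155

155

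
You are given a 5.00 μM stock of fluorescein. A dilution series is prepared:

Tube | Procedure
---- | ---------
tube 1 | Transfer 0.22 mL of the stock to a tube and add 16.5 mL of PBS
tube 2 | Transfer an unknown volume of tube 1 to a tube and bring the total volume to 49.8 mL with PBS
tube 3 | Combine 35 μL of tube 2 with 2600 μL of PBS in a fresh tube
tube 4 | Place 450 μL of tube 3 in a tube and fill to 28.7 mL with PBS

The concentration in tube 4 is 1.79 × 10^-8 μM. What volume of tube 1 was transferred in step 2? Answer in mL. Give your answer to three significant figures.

0.0651 mL

Step 1: 0.22 mL + 16.5 mL = 16.72 mL total → factor 16.72/0.22 = 76
Step 2: v brought to 49.8 mL → factor = 49.8 mL/v
Step 3: 35 μL + 2600 μL = 2635 μL total → factor 2635/35 = 75.286
Step 4: 450 μL brought to 28.7 mL → factor 28700/450 = 63.778
Product of known-step factors = 3.6492 × 10^5
Overall factor = 5.00 μM / (1.79 × 10^-8 μM) = 2.7933 × 10^8
Step-2 factor = 2.7933 × 10^8 / 3.6492 × 10^5 = 765.46
v = 49.8 mL / 765.46 = 0.0651 mL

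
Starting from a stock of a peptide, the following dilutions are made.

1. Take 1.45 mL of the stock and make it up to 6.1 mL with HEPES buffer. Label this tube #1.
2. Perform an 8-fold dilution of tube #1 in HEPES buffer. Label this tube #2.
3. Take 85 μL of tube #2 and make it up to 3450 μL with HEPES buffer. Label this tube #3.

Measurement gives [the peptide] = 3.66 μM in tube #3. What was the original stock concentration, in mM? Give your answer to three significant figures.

5.00 mM

Step 1: 1.45 mL brought to 6.1 mL → factor 6.1/1.45 = 4.2069
Step 2: 8-fold → factor 8
Step 3: 85 μL brought to 3450 μL → factor 3450/85 = 40.588
Overall dilution factor = 4.2069 × 8 × 40.588 = 1366
Stock = 3.66 μM × 1366 = 5000 μM = 5.00 mM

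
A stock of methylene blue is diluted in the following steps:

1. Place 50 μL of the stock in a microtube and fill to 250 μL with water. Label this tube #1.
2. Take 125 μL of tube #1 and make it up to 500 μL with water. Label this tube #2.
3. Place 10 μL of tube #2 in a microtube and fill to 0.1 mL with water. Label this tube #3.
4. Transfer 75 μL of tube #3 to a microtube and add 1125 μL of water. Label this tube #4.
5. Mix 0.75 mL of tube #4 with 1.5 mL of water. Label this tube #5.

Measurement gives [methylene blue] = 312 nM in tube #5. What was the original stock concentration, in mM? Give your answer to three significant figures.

Step 1: 50 μL brought to 250 μL → factor 250/50 = 5
Step 2: 125 μL brought to 500 μL → factor 500/125 = 4
Step 3: 10 μL brought to 0.1 mL → factor 100/10 = 10
Step 4: 75 μL + 1125 μL = 1200 μL total → factor 1200/75 = 16
Step 5: 0.75 mL + 1.5 mL = 2.25 mL total → factor 2.25/0.75 = 3
Overall dilution factor = 5 × 4 × 10 × 16 × 3 = 9600
Stock = 312 nM × 9600 = 2.995 × 10^6 nM = 3.00 mM

3.00 mM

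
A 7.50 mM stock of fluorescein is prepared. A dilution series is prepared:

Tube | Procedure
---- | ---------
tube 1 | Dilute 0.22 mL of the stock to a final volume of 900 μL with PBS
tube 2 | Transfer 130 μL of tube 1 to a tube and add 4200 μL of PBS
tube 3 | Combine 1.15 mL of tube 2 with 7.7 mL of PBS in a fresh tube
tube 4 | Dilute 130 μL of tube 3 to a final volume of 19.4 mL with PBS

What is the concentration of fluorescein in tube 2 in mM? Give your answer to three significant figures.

Step 1: 0.22 mL brought to 900 μL → factor 0.9/0.22 = 4.0909
Step 2: 130 μL + 4200 μL = 4330 μL total → factor 4330/130 = 33.308
Dilution factor through tube 2 = 4.0909 × 33.308 = 136.26
[tube 2] = 7.50 mM / 136.26 = 0.0550 mM

0.0550 mM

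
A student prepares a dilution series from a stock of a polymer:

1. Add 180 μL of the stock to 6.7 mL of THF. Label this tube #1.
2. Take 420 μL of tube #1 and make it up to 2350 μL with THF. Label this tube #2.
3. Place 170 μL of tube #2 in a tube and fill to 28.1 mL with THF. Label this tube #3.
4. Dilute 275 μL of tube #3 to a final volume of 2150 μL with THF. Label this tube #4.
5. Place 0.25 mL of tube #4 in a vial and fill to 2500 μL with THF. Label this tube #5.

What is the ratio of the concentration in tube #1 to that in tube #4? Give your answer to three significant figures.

7.23 × 10^3

Step 1: 180 μL + 6.7 mL = 6880 μL total → factor 6880/180 = 38.222
Step 2: 420 μL brought to 2350 μL → factor 2350/420 = 5.5952
Step 3: 170 μL brought to 28.1 mL → factor 28100/170 = 165.29
Step 4: 275 μL brought to 2150 μL → factor 2150/275 = 7.8182
Dilution factor to tube #1 = 38.222; to tube #4 = 2.7637 × 10^5
[tube #1]/[tube #4] = (factor to tube #4)/(factor to tube #1) = 2.7637 × 10^5/38.222 = 7.23 × 10^3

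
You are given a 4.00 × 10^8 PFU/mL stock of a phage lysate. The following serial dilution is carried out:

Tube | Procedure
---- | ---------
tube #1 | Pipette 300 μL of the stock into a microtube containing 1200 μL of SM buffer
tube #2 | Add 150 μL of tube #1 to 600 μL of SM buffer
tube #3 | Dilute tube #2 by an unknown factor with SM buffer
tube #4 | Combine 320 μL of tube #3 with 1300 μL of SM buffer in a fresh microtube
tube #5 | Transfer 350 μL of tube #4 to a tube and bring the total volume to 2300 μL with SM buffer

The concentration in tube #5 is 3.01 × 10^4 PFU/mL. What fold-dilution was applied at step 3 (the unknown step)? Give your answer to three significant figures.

Step 1: 300 μL + 1200 μL = 1500 μL total → factor 1500/300 = 5
Step 2: 150 μL + 600 μL = 750 μL total → factor 750/150 = 5
Step 3: unknown factor x
Step 4: 320 μL + 1300 μL = 1620 μL total → factor 1620/320 = 5.0625
Step 5: 350 μL brought to 2300 μL → factor 2300/350 = 6.5714
Product of known-step factors = 831.7
Overall factor = 4.00 × 10^8 PFU/mL / (3.01 × 10^4 PFU/mL) = 13289
x = 13289 / 831.7 = 16.0

16.0-fold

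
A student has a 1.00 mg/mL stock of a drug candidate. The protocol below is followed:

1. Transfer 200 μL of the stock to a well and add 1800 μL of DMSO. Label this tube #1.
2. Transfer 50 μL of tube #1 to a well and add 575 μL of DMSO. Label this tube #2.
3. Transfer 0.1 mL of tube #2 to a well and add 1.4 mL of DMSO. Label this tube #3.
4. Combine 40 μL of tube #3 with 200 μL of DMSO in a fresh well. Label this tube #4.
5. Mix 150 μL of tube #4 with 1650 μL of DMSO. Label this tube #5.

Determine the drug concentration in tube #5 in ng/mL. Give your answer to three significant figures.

Step 1: 200 μL + 1800 μL = 2000 μL total → factor 2000/200 = 10
Step 2: 50 μL + 575 μL = 625 μL total → factor 625/50 = 12.5
Step 3: 0.1 mL + 1.4 mL = 1.5 mL total → factor 1.5/0.1 = 15
Step 4: 40 μL + 200 μL = 240 μL total → factor 240/40 = 6
Step 5: 150 μL + 1650 μL = 1800 μL total → factor 1800/150 = 12
Overall dilution factor = 10 × 12.5 × 15 × 6 × 12 = 1.35 × 10^5
Final = 1.00 mg/mL / 1.35 × 10^5 = 7.407 × 10^-6 mg/mL = 7.41 ng/mL

7.41 ng/mL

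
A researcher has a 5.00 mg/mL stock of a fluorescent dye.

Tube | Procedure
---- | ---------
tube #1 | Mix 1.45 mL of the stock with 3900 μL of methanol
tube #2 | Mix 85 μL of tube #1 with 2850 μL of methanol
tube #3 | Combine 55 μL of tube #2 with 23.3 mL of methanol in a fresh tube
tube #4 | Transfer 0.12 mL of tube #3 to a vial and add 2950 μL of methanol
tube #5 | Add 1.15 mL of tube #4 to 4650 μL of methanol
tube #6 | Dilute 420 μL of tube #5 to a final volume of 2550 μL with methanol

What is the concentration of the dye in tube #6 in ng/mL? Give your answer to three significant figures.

0.118 ng/mL

Step 1: 1.45 mL + 3900 μL = 5.35 mL total → factor 5.35/1.45 = 3.6897
Step 2: 85 μL + 2850 μL = 2935 μL total → factor 2935/85 = 34.529
Step 3: 55 μL + 23.3 mL = 23355 μL total → factor 23355/55 = 424.64
Step 4: 0.12 mL + 2950 μL = 3.07 mL total → factor 3.07/0.12 = 25.583
Step 5: 1.15 mL + 4650 μL = 5.8 mL total → factor 5.8/1.15 = 5.0435
Step 6: 420 μL brought to 2550 μL → factor 2550/420 = 6.0714
Overall dilution factor = 3.6897 × 34.529 × 424.64 × 25.583 × 5.0435 × 6.0714 = 4.2381 × 10^7
Final = 5.00 mg/mL / 4.2381 × 10^7 = 1.180 × 10^-7 mg/mL = 0.118 ng/mL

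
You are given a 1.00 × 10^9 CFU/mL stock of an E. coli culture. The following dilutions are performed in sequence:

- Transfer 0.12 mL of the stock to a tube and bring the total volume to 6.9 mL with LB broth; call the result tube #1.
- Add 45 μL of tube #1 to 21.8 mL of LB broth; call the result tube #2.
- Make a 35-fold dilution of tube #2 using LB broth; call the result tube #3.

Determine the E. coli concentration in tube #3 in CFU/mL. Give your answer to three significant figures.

1.02 × 10^3 CFU/mL

Step 1: 0.12 mL brought to 6.9 mL → factor 6.9/0.12 = 57.5
Step 2: 45 μL + 21.8 mL = 21845 μL total → factor 21845/45 = 485.44
Step 3: 35-fold → factor 35
Overall dilution factor = 57.5 × 485.44 × 35 = 9.7696 × 10^5
Final = 1.00 × 10^9 CFU/mL / 9.7696 × 10^5 = 1.02 × 10^3 CFU/mL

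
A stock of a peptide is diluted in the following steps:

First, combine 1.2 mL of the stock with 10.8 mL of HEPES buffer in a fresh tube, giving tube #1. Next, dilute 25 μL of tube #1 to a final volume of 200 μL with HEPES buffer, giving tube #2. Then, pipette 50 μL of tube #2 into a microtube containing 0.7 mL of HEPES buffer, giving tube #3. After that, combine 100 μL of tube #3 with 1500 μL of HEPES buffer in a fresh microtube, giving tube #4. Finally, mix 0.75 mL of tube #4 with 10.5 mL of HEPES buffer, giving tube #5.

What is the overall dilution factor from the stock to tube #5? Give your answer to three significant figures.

Step 1: 1.2 mL + 10.8 mL = 12 mL total → factor 12/1.2 = 10
Step 2: 25 μL brought to 200 μL → factor 200/25 = 8
Step 3: 50 μL + 0.7 mL = 750 μL total → factor 750/50 = 15
Step 4: 100 μL + 1500 μL = 1600 μL total → factor 1600/100 = 16
Step 5: 0.75 mL + 10.5 mL = 11.25 mL total → factor 11.25/0.75 = 15
Overall dilution factor = 10 × 8 × 15 × 16 × 15 = 2.88 × 10^5

2.88 × 10^5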